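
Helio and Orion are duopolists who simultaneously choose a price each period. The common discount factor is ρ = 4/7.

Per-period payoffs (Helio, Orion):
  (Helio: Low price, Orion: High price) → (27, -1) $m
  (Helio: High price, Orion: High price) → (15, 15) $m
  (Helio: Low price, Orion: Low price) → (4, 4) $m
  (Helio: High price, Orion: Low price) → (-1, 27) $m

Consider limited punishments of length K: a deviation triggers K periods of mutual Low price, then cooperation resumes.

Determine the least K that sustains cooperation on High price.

IC: ρ(1−ρ^K)/(1−ρ) ≥ (27−15)/(15−4) = 12/11.
With ρ = 4/7: need 1 − ρ^K ≥ 12/11·(1−4/7)/(4/7), i.e. ρ^K ≤ 0.1818.
Since (4/7)^3 = 0.1866 and (4/7)^4 = 0.1066, the smallest such K is 4.

4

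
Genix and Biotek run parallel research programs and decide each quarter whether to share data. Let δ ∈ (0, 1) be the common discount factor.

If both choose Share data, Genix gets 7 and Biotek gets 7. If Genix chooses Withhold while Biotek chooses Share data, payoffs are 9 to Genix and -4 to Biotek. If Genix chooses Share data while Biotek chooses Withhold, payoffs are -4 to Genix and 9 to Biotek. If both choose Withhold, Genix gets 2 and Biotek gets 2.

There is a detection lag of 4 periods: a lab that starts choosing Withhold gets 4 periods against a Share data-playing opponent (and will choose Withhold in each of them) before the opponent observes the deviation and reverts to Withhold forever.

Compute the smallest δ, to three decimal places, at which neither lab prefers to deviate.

0.731

The best deviation is to choose Withhold for all 4 undetected periods, earning 9 each, then 2 forever once detected.
Deviation value: 9(1−δ^4)/(1−δ) + 2δ^4/(1−δ); cooperation value: 7/(1−δ).
IC: 7 ≥ 9(1−δ^4) + 2δ^4 = 9 − 7δ^4.
So δ^4 ≥ 2/7, giving δ ≥ (2/7)^(1/4) ≈ 0.731.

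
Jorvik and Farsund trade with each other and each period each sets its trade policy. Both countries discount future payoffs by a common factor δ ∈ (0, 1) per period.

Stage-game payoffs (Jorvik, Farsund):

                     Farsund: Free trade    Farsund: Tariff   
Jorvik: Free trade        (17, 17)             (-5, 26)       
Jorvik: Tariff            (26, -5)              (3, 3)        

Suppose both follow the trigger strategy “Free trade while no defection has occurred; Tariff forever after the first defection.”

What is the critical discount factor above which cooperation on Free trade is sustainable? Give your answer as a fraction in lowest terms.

17/(1−δ) ≥ 26 + 3δ/(1−δ)
17 ≥ 26 − 23δ
δ ≥ 9/23.

9/23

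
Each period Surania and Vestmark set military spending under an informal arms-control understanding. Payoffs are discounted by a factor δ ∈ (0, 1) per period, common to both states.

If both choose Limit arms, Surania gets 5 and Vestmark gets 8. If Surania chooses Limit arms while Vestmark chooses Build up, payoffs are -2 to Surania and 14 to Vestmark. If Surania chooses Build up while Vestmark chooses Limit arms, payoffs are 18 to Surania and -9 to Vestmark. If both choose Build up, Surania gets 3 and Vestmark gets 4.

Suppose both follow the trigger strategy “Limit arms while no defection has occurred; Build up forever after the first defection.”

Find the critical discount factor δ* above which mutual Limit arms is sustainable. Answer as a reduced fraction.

Surania's threshold: (18−5)/(18−3) = 13/15.
Vestmark's threshold: (14−8)/(14−4) = 3/5.
13/15 > 3/5, so Surania binds and δ* = 13/15.

13/15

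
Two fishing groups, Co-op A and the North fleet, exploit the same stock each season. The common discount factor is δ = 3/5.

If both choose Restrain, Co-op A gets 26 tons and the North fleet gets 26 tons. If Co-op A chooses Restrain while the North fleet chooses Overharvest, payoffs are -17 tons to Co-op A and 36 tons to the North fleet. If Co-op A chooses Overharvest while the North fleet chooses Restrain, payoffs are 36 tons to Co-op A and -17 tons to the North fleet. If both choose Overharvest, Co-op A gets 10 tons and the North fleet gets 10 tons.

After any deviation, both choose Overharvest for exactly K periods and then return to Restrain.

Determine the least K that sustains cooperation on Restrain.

No profitable deviation requires (26−10)(δ+…+δ^K) ≥ 36−26, i.e. δ+…+δ^K ≥ 5/8 ≈ 0.6250.
With δ = 3/5, the partial sums are K=1: 0.6000, K=2: 0.9600.
K = 2 is the first length at which the sum reaches 0.6250.

2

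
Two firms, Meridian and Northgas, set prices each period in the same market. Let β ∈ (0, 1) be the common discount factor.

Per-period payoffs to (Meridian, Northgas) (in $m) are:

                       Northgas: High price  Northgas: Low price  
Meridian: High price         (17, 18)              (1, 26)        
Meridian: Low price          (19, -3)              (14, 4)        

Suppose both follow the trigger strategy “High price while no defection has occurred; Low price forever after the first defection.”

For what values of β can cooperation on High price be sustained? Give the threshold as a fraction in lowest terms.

Meridian's threshold: (19−17)/(19−14) = 2/5.
Northgas's threshold: (26−18)/(26−4) = 4/11.
2/5 > 4/11, so Meridian binds and β* = 2/5.

2/5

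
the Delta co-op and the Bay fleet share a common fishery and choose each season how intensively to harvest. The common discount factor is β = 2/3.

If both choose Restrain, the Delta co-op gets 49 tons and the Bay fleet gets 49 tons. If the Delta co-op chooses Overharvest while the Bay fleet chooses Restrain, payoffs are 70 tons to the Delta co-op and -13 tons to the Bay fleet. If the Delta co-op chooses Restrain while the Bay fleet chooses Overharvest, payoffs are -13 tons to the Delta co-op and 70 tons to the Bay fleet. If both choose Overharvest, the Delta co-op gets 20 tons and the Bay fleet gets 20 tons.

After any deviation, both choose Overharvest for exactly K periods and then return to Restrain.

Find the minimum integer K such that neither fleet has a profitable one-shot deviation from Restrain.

No profitable deviation requires (49−20)(β+…+β^K) ≥ 70−49, i.e. β+…+β^K ≥ 21/29 ≈ 0.7241.
With β = 2/3, the partial sums are K=1: 0.6667, K=2: 1.1111.
K = 2 is the first length at which the sum reaches 0.7241.

2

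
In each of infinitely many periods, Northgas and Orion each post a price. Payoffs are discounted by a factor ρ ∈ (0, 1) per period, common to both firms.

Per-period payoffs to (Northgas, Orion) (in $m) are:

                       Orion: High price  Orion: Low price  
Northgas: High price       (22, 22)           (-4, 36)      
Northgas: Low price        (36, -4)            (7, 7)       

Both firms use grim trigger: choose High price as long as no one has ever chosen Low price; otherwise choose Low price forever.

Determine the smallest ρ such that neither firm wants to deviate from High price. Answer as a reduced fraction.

14/29

One-period gain from deviating is 36 − 22 = 14. The loss is 22 − 7 = 15 in every subsequent period, with present value 15·ρ/(1−ρ).
Deviation is unprofitable when 15·ρ/(1−ρ) ≥ 14, i.e. ρ/(1−ρ) ≥ 14/15.
Equivalently ρ ≥ 14/(14+15) = 14/29.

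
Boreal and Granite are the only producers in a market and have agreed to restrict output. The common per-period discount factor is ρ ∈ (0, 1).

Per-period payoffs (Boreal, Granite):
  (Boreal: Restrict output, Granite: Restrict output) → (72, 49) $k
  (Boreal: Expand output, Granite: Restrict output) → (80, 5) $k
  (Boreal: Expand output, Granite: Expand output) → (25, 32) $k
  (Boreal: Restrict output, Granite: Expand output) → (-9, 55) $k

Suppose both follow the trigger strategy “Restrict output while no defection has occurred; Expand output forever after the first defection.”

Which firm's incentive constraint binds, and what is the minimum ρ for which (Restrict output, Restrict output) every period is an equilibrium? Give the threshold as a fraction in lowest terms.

For Boreal: deviation gain 80−72 = 8, per-period punishment loss 72−25 = 47. IC gives ρ ≥ 8/55.
For Granite: gain 6, loss 17 per period, so ρ ≥ 6/23.
The tighter constraint is Granite's, so cooperation needs ρ ≥ 6/23.

Granite; ρ ≥ 6/23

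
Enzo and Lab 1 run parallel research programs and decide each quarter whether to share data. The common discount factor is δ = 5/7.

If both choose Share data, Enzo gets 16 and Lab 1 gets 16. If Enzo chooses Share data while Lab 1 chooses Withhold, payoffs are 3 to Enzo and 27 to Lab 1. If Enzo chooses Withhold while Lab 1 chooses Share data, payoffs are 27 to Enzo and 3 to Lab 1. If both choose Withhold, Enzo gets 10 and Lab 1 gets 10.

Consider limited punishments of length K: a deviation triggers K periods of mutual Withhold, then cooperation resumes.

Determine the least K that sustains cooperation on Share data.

Need Σ_{k=1}^{K} δ^k ≥ (27−16)/(16−10) = 1.8333 at δ = 5/7.
At K = 3 the sum is 1.5889 < 1.8333; at K = 4 it is 1.8492 ≥ 1.8333.
So the minimum punishment length is K = 4.

4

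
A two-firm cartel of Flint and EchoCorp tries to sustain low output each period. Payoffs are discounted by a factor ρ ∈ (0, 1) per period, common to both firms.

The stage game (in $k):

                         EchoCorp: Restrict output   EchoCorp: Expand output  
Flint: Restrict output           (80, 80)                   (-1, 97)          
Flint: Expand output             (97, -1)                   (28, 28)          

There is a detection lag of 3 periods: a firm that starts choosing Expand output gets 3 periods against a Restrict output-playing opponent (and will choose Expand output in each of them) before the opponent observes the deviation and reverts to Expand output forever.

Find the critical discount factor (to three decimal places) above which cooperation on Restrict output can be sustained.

0.627

A deviator earns 97 for 3 periods, then 28 forever; cooperating earns 80 forever. Multiplying the IC by (1−ρ):
80 ≥ 97(1−ρ^3) + 28ρ^3, so 69·ρ^3 ≥ 17 and ρ^3 ≥ 17/69.
ρ ≥ (17/69)^(1/3) ≈ 0.627.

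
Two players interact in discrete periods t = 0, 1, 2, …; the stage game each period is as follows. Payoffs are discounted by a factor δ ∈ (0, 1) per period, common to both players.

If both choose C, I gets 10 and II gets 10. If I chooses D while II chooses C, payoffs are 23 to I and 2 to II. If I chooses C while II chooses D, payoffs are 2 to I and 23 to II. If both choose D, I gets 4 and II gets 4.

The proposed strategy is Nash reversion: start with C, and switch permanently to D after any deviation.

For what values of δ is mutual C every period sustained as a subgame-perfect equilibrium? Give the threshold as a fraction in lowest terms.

Under grim trigger the critical discount factor is (T−C)/(T−P) with T = 23, C = 10, P = 4.
δ* = (23−10)/(23−4) = 13/19.

13/19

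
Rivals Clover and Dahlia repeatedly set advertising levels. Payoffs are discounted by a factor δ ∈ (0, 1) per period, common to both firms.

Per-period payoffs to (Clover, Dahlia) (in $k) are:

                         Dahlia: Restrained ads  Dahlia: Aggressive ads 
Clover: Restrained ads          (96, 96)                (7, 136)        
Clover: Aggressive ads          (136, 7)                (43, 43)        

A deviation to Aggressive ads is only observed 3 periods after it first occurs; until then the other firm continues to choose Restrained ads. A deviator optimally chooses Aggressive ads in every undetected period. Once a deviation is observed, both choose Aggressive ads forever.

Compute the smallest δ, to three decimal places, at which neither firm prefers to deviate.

Deviating for the 3 undetected periods gains 136−96 = 40 per period over cooperation, then loses 96−43 = 53 per period forever once punishment starts.
Gain: 40(1 + δ + … + δ^2); loss: 53·δ^3/(1−δ).
No profitable deviation ⇔ 40(1−δ^3) ≤ 53·δ^3, i.e. δ^3 ≥ 40/(40+53) = 40/93.
Hence δ ≥ (40/93)^(1/3) ≈ 0.755.

0.755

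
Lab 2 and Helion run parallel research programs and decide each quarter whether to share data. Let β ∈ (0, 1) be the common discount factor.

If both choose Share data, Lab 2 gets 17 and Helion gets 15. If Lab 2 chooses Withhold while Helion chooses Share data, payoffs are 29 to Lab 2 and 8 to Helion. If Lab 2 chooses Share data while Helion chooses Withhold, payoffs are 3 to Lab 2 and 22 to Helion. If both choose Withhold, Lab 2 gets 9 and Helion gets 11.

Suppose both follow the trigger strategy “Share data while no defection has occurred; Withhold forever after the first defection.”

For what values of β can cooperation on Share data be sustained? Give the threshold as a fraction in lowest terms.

7/11

Lab 2's threshold: (29−17)/(29−9) = 3/5.
Helion's threshold: (22−15)/(22−11) = 7/11.
3/5 < 7/11, so Helion binds and β* = 7/11.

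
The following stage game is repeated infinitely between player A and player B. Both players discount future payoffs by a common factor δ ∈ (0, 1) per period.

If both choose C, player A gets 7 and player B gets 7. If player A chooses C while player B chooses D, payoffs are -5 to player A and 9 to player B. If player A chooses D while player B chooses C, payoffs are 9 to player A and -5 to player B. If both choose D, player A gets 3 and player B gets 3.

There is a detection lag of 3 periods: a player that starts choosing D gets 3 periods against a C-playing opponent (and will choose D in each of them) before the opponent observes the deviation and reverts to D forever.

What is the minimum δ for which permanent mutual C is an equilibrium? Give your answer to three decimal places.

0.693

Deviating for the 3 undetected periods gains 9−7 = 2 per period over cooperation, then loses 7−3 = 4 per period forever once punishment starts.
Gain: 2(1 + δ + … + δ^2); loss: 4·δ^3/(1−δ).
No profitable deviation ⇔ 2(1−δ^3) ≤ 4·δ^3, i.e. δ^3 ≥ 2/(2+4) = 1/3.
Hence δ ≥ (1/3)^(1/3) ≈ 0.693.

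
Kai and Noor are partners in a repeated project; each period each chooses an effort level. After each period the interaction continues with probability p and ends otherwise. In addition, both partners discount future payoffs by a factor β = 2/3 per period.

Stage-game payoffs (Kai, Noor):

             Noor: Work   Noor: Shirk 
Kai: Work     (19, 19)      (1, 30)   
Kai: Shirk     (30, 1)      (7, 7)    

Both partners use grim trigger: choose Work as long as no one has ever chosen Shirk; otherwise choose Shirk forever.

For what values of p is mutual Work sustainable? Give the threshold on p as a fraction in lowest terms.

With continuation probability p and discount β, the effective per-period discount factor is βp.
Grim-trigger IC: βp ≥ (30−19)/(30−7) = 11/23.
So p ≥ (11/23)/(2/3) = 33/46.

33/46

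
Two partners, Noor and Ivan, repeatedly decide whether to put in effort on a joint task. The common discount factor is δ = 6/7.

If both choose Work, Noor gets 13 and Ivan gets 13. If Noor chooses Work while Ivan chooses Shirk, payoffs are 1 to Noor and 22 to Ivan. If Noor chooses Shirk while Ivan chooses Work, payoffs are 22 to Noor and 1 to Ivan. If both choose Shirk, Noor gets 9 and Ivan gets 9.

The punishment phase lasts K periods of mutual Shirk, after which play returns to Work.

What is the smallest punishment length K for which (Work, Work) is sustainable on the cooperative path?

No profitable deviation requires (13−9)(δ+…+δ^K) ≥ 22−13, i.e. δ+…+δ^K ≥ 9/4 ≈ 2.2500.
With δ = 6/7, the partial sums are K=1: 0.8571, K=2: 1.5918, K=3: 2.2216, K=4: 2.7613.
K = 4 is the first length at which the sum reaches 2.2500.

4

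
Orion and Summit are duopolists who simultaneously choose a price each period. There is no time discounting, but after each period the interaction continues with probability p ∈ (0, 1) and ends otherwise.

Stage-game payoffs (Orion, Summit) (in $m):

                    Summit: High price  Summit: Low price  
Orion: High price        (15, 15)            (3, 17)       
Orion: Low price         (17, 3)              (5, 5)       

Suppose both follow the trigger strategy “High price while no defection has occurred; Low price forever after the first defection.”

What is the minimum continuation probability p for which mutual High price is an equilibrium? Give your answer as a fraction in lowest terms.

1/6

Expected cooperation value is 15 + p·15 + p²·15 + … = 15/(1−p); deviation gives 17 + p·5/(1−p).
15 ≥ 17(1−p) + 5p ⇒ 12p ≥ 2 ⇒ p ≥ 2/12 = 1/6.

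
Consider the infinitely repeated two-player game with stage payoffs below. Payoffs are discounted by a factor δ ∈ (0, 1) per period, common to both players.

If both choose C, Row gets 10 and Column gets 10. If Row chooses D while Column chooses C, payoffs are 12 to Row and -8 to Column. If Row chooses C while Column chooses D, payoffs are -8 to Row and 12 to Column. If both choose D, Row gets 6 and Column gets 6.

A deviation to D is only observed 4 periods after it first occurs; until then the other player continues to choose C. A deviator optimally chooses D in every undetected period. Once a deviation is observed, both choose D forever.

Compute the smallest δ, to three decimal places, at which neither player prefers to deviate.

0.760

A deviator earns 12 for 4 periods, then 6 forever; cooperating earns 10 forever. Multiplying the IC by (1−δ):
10 ≥ 12(1−δ^4) + 6δ^4, so 6·δ^4 ≥ 2 and δ^4 ≥ 1/3.
δ ≥ (1/3)^(1/4) ≈ 0.760.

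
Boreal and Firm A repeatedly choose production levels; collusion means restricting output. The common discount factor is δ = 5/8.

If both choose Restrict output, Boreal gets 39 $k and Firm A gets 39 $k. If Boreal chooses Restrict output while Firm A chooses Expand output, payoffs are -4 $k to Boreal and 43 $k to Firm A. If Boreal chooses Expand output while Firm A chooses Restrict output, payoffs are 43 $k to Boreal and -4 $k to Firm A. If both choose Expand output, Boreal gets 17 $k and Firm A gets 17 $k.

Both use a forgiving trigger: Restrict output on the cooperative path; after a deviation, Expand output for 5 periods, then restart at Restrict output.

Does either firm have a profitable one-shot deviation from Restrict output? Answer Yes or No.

No

IC: δ+…+δ^5 ≥ (43−39)/(39−17) = 2/11.
At δ = 5/8: partial sum = 1.5077 ≥ 0.1818. Cooperation sustainable.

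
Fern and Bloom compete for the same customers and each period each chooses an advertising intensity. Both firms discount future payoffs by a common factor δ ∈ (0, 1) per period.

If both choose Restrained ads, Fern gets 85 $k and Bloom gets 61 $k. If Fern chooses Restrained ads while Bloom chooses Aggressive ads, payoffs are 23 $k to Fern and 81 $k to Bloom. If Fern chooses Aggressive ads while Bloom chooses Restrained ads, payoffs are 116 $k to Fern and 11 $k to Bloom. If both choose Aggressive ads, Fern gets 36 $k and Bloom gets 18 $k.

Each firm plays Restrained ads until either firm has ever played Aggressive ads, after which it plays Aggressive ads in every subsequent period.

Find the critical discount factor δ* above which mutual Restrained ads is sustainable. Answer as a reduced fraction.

Fern's threshold: (116−85)/(116−36) = 31/80.
Bloom's threshold: (81−61)/(81−18) = 20/63.
31/80 > 20/63, so Fern binds and δ* = 31/80.

31/80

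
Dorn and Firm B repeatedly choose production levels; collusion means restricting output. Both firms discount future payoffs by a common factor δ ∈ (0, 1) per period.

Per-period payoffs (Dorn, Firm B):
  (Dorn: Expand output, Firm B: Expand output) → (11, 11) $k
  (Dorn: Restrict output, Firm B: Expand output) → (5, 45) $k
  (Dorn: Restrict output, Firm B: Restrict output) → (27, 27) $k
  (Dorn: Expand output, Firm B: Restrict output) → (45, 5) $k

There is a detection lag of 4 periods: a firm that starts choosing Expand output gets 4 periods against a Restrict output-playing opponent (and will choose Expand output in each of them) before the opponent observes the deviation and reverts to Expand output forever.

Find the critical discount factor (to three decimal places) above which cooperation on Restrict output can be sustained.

A deviator earns 45 for 4 periods, then 11 forever; cooperating earns 27 forever. Multiplying the IC by (1−δ):
27 ≥ 45(1−δ^4) + 11δ^4, so 34·δ^4 ≥ 18 and δ^4 ≥ 9/17.
δ ≥ (9/17)^(1/4) ≈ 0.853.

0.853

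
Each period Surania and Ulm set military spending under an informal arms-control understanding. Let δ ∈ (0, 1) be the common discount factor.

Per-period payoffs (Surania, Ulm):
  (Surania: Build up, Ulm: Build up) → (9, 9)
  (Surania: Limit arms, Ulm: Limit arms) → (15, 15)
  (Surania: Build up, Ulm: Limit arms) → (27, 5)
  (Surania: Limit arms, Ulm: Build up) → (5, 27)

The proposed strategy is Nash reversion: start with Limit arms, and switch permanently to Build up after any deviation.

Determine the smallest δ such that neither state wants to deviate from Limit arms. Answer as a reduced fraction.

15/(1−δ) ≥ 27 + 9δ/(1−δ)
15 ≥ 27 − 18δ
δ ≥ 12/18 = 2/3.

2/3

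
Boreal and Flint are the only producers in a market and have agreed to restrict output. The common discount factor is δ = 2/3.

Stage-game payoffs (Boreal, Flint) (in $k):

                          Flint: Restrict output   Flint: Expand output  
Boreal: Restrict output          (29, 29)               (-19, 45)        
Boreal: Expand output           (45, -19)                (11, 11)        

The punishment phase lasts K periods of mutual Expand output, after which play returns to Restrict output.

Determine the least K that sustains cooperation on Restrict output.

2

IC: δ(1−δ^K)/(1−δ) ≥ (45−29)/(29−11) = 8/9.
With δ = 2/3: need 1 − δ^K ≥ 8/9·(1−2/3)/(2/3), i.e. δ^K ≤ 0.5556.
Since (2/3)^1 = 0.6667 and (2/3)^2 = 0.4444, the smallest such K is 2.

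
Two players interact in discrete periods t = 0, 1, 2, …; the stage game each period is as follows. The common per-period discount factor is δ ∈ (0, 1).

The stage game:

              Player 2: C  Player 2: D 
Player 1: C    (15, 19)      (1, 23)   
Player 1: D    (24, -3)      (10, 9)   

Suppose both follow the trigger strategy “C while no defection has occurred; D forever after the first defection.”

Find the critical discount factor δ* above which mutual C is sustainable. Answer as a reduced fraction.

Player 1: cooperation gives 15 each period; deviation gives 24 once then 10 forever.
  15/(1−δ) ≥ 24 + 10δ/(1−δ) ⇒ δ ≥ 9/14.
Player 2: cooperation gives 19 each period; deviation gives 23 once then 9 forever.
  δ ≥ 4/14 = 2/7.
Both must hold, so the binding constraint is Player 1's: δ ≥ 9/14.

9/14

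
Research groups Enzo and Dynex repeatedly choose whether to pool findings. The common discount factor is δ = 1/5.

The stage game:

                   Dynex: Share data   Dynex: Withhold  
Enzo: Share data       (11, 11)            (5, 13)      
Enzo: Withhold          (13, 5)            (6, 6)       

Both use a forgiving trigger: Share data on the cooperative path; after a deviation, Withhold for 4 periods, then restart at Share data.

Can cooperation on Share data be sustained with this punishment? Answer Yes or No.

Comparing payoff streams over the 5 periods until play realigns: cooperate → 11(1+δ+…+δ^4); deviate → 13 + 6(δ+…+δ^4).
Cooperation is sustained iff (11−6)(δ+…+δ^4) ≥ 13−11.
δ+…+δ^4 = 1/5·(1−(1/5)^4)/(1−1/5) = 0.2496, and (13−11)/(11−6) = 0.4000.
0.2496 < 0.4000, so cooperation is not sustainable.

No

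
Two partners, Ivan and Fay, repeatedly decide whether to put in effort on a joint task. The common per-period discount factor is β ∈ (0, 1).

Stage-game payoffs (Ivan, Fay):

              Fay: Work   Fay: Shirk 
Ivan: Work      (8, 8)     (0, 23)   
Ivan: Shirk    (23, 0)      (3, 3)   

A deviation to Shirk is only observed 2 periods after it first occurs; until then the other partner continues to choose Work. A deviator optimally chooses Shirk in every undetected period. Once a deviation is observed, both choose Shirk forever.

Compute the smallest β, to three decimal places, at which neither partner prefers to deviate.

0.866

A deviator earns 23 for 2 periods, then 3 forever; cooperating earns 8 forever. Multiplying the IC by (1−β):
8 ≥ 23(1−β^2) + 3β^2, so 20·β^2 ≥ 15 and β^2 ≥ 3/4.
β ≥ (3/4)^(1/2) ≈ 0.866.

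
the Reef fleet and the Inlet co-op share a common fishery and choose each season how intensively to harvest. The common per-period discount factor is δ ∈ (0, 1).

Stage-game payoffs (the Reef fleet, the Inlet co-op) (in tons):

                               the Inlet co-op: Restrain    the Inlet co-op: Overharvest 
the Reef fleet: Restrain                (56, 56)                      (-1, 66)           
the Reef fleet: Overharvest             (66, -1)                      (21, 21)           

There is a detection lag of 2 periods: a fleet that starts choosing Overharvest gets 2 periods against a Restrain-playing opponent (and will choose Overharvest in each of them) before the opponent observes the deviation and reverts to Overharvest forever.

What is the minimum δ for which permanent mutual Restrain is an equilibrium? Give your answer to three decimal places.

0.471

The best deviation is to choose Overharvest for all 2 undetected periods, earning 66 each, then 21 forever once detected.
Deviation value: 66(1−δ^2)/(1−δ) + 21δ^2/(1−δ); cooperation value: 56/(1−δ).
IC: 56 ≥ 66(1−δ^2) + 21δ^2 = 66 − 45δ^2.
So δ^2 ≥ 10/45 = 2/9, giving δ ≥ (2/9)^(1/2) ≈ 0.471.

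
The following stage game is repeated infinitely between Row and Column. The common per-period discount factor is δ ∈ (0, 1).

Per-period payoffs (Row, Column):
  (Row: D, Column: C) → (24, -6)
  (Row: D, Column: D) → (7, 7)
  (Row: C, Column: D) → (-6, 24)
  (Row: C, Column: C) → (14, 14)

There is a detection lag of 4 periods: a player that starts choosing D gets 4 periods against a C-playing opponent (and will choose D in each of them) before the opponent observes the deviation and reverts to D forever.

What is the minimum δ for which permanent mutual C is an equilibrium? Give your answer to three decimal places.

0.876

The best deviation is to choose D for all 4 undetected periods, earning 24 each, then 7 forever once detected.
Deviation value: 24(1−δ^4)/(1−δ) + 7δ^4/(1−δ); cooperation value: 14/(1−δ).
IC: 14 ≥ 24(1−δ^4) + 7δ^4 = 24 − 17δ^4.
So δ^4 ≥ 10/17, giving δ ≥ (10/17)^(1/4) ≈ 0.876.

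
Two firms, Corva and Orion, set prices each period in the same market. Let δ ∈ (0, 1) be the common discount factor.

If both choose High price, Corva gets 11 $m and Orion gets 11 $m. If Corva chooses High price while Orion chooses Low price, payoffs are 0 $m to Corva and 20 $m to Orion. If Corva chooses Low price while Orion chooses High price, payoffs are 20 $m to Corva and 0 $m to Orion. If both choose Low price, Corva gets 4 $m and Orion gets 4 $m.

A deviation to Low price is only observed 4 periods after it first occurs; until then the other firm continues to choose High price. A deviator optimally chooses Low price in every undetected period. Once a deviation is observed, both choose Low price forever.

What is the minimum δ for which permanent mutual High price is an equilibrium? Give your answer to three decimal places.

0.866

Deviating for the 4 undetected periods gains 20−11 = 9 per period over cooperation, then loses 11−4 = 7 per period forever once punishment starts.
Gain: 9(1 + δ + … + δ^3); loss: 7·δ^4/(1−δ).
No profitable deviation ⇔ 9(1−δ^4) ≤ 7·δ^4, i.e. δ^4 ≥ 9/(9+7) = 9/16.
Hence δ ≥ (9/16)^(1/4) ≈ 0.866.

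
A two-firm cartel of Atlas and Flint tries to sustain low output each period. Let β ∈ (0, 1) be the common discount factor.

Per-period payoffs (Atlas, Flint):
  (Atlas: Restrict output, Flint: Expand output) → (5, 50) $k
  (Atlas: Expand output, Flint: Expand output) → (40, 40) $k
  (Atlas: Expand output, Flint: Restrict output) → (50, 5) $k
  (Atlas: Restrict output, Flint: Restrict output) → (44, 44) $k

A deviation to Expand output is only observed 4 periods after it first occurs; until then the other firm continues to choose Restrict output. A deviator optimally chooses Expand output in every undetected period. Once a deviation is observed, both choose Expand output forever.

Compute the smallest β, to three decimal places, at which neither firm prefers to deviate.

The best deviation is to choose Expand output for all 4 undetected periods, earning 50 each, then 40 forever once detected.
Deviation value: 50(1−β^4)/(1−β) + 40β^4/(1−β); cooperation value: 44/(1−β).
IC: 44 ≥ 50(1−β^4) + 40β^4 = 50 − 10β^4.
So β^4 ≥ 6/10 = 3/5, giving β ≥ (3/5)^(1/4) ≈ 0.880.

0.880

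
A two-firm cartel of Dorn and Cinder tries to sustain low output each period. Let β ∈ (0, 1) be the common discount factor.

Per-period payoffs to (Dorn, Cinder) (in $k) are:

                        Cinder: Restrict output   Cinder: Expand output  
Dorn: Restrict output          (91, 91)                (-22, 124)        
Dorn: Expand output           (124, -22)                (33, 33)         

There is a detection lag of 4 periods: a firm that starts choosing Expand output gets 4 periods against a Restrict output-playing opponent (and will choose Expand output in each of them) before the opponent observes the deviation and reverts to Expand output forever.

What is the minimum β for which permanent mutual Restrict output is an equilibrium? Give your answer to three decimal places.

0.776

Deviating for the 4 undetected periods gains 124−91 = 33 per period over cooperation, then loses 91−33 = 58 per period forever once punishment starts.
Gain: 33(1 + β + … + β^3); loss: 58·β^4/(1−β).
No profitable deviation ⇔ 33(1−β^4) ≤ 58·β^4, i.e. β^4 ≥ 33/(33+58) = 33/91.
Hence β ≥ (33/91)^(1/4) ≈ 0.776.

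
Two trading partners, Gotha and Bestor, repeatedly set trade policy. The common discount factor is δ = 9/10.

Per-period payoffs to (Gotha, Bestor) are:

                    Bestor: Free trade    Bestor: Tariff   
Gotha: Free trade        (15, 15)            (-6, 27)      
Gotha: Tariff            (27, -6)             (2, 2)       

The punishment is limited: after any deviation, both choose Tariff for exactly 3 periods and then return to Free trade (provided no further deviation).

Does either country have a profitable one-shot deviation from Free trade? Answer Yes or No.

Comparing payoff streams over the 4 periods until play realigns: cooperate → 15(1+δ+…+δ^3); deviate → 27 + 2(δ+…+δ^3).
Cooperation is sustained iff (15−2)(δ+…+δ^3) ≥ 27−15.
δ+…+δ^3 = 9/10·(1−(9/10)^3)/(1−9/10) = 2.4390, and (27−15)/(15−2) = 0.9231.
2.4390 ≥ 0.9231, so cooperation is sustainable.

No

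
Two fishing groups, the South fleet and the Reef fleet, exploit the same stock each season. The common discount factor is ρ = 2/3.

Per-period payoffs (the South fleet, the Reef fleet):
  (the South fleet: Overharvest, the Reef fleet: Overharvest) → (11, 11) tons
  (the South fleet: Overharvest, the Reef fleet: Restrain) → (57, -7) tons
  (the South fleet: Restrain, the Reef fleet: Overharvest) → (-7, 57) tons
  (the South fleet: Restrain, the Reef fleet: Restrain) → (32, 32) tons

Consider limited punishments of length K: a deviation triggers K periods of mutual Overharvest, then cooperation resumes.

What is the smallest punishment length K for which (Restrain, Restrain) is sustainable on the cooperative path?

IC: ρ(1−ρ^K)/(1−ρ) ≥ (57−32)/(32−11) = 25/21.
With ρ = 2/3: need 1 − ρ^K ≥ 25/21·(1−2/3)/(2/3), i.e. ρ^K ≤ 0.4048.
Since (2/3)^2 = 0.4444 and (2/3)^3 = 0.2963, the smallest such K is 3.

3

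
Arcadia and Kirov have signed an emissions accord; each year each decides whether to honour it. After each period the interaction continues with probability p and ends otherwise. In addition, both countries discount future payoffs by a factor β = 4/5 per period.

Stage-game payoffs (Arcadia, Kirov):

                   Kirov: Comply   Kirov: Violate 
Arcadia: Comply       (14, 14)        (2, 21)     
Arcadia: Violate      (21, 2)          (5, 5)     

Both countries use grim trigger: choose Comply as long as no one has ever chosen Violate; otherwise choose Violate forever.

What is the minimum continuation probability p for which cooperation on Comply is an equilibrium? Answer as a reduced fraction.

35/64

With continuation probability p and discount β, the effective per-period discount factor is βp.
Grim-trigger IC: βp ≥ (21−14)/(21−5) = 7/16.
So p ≥ (7/16)/(4/5) = 35/64.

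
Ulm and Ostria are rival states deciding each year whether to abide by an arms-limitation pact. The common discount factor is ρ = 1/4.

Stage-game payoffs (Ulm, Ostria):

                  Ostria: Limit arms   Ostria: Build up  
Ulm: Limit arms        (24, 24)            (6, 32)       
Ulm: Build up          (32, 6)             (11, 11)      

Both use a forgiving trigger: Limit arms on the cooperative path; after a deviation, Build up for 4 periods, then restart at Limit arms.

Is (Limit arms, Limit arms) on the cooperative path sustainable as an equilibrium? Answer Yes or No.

No

IC: ρ+…+ρ^4 ≥ (32−24)/(24−11) = 8/13.
At ρ = 1/4: partial sum = 0.3320 < 0.6154. Cooperation not sustainable.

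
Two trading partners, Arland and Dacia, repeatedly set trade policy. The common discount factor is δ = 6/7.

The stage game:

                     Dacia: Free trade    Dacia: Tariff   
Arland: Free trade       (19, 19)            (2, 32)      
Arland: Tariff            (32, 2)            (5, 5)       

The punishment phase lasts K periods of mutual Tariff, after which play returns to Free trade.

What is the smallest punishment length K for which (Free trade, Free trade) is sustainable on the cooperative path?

IC: δ(1−δ^K)/(1−δ) ≥ (32−19)/(19−5) = 13/14.
With δ = 6/7: need 1 − δ^K ≥ 13/14·(1−6/7)/(6/7), i.e. δ^K ≤ 0.8452.
Since (6/7)^1 = 0.8571 and (6/7)^2 = 0.7347, the smallest such K is 2.

2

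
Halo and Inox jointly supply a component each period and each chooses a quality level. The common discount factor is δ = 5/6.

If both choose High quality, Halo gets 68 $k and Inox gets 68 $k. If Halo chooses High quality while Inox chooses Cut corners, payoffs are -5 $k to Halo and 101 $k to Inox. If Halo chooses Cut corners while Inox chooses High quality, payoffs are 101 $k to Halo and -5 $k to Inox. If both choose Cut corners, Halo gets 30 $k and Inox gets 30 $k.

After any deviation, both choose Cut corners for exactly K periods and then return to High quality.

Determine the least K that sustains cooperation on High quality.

No profitable deviation requires (68−30)(δ+…+δ^K) ≥ 101−68, i.e. δ+…+δ^K ≥ 33/38 ≈ 0.8684.
With δ = 5/6, the partial sums are K=1: 0.8333, K=2: 1.5278.
K = 2 is the first length at which the sum reaches 0.8684.

2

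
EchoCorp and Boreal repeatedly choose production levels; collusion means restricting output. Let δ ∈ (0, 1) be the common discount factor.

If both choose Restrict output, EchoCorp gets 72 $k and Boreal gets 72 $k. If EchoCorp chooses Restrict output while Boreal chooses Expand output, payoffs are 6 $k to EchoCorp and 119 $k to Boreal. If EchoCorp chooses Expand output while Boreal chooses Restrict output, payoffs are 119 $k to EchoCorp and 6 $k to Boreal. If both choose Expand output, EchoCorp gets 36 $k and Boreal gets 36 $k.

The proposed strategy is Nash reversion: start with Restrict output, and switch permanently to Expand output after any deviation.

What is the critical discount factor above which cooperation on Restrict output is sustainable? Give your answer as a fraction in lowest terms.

One-period gain from deviating is 119 − 72 = 47. The loss is 72 − 36 = 36 in every subsequent period, with present value 36·δ/(1−δ).
Deviation is unprofitable when 36·δ/(1−δ) ≥ 47, i.e. δ/(1−δ) ≥ 47/36.
Equivalently δ ≥ 47/(47+36) = 47/83.

47/83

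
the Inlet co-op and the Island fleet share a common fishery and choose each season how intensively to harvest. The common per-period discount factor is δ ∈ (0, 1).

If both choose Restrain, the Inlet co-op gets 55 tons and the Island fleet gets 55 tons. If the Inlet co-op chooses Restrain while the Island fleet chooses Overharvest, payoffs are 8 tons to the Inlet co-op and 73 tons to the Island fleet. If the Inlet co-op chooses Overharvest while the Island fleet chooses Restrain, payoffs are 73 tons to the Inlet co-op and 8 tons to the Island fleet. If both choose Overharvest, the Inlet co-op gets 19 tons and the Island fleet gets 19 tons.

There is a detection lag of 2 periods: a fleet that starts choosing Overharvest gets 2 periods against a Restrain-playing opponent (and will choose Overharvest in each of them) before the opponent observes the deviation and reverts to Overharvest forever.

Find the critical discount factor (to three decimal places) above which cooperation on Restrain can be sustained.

The best deviation is to choose Overharvest for all 2 undetected periods, earning 73 each, then 19 forever once detected.
Deviation value: 73(1−δ^2)/(1−δ) + 19δ^2/(1−δ); cooperation value: 55/(1−δ).
IC: 55 ≥ 73(1−δ^2) + 19δ^2 = 73 − 54δ^2.
So δ^2 ≥ 18/54 = 1/3, giving δ ≥ (1/3)^(1/2) ≈ 0.577.

0.577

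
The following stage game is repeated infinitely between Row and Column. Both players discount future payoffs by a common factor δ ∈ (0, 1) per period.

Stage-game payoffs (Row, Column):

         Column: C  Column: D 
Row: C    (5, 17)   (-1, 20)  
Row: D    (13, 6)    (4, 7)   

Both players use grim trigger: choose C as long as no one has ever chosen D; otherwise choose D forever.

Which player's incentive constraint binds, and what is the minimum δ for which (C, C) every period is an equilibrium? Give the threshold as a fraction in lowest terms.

For Row: deviation gain 13−5 = 8, per-period punishment loss 5−4 = 1. IC gives δ ≥ 8/9.
For Column: gain 3, loss 10 per period, so δ ≥ 3/13.
The tighter constraint is Row's, so cooperation needs δ ≥ 8/9.

Row; δ ≥ 8/9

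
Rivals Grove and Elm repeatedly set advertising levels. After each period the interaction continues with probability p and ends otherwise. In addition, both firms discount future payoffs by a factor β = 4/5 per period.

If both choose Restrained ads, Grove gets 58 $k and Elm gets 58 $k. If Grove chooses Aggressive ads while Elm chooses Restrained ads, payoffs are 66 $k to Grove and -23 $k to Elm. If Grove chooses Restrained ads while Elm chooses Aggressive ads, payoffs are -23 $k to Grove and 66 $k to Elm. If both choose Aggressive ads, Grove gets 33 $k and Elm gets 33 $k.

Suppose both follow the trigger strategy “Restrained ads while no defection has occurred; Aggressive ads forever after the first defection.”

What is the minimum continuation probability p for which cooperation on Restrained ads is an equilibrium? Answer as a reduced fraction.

10/33

Expected continuation weight on next period's payoff is β·p = 4/5·p, which plays the role of the discount factor.
Cooperation requires 4/5·p ≥ (66−58)/(66−33) = 8/33, hence p ≥ 10/33.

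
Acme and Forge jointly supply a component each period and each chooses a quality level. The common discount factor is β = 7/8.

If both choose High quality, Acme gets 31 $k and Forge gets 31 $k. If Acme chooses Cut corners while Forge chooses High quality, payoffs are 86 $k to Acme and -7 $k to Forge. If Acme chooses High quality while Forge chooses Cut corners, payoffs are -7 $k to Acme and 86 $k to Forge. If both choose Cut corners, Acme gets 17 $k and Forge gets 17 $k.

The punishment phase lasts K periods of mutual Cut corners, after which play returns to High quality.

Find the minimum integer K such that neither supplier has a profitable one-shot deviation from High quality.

7

IC: β(1−β^K)/(1−β) ≥ (86−31)/(31−17) = 55/14.
With β = 7/8: need 1 − β^K ≥ 55/14·(1−7/8)/(7/8), i.e. β^K ≤ 0.4388.
Since (7/8)^6 = 0.4488 and (7/8)^7 = 0.3927, the smallest such K is 7.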